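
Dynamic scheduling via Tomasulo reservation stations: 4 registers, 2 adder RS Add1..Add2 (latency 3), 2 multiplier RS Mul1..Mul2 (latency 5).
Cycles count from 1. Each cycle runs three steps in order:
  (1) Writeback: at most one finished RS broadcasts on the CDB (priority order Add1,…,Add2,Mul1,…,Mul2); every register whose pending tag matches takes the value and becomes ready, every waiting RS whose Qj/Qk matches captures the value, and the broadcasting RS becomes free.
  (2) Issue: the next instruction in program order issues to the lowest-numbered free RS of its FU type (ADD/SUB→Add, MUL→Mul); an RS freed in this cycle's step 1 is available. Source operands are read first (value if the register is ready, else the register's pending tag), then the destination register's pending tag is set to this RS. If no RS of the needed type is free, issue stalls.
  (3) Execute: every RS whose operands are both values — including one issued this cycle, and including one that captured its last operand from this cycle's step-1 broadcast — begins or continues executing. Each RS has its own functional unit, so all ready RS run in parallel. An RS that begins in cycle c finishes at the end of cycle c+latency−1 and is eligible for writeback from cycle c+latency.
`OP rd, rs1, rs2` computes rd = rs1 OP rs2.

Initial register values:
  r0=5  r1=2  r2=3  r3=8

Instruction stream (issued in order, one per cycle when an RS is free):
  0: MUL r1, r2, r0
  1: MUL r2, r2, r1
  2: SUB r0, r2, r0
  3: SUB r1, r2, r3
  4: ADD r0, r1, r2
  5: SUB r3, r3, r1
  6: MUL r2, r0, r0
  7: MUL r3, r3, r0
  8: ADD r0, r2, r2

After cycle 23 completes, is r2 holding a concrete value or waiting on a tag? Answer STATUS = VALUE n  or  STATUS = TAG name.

cycle 1: issue MUL r1<-Mul1 // r0:5,r1:Mul1,r2:3,r3:8
cycle 2: issue MUL r2<-Mul2 // r0:5,r1:Mul1,r2:Mul2,r3:8
cycle 3: issue SUB r0<-Add1 // r0:Add1,r1:Mul1,r2:Mul2,r3:8
cycle 4: issue SUB r1<-Add2 // r0:Add1,r1:Add2,r2:Mul2,r3:8
cycle 5: stall // r0:Add1,r1:Add2,r2:Mul2,r3:8
cycle 6: CDB Mul1=15; stall // r0:Add1,r1:Add2,r2:Mul2,r3:8
cycle 7: stall // r0:Add1,r1:Add2,r2:Mul2,r3:8
cycle 8: stall // r0:Add1,r1:Add2,r2:Mul2,r3:8
cycle 9: stall // r0:Add1,r1:Add2,r2:Mul2,r3:8
cycle 10: stall // r0:Add1,r1:Add2,r2:Mul2,r3:8
cycle 11: CDB Mul2=45; stall // r0:Add1,r1:Add2,r2:45,r3:8
cycle 12: stall // r0:Add1,r1:Add2,r2:45,r3:8
cycle 13: stall // r0:Add1,r1:Add2,r2:45,r3:8
cycle 14: CDB Add1=40; issue ADD r0<-Add1 // r0:Add1,r1:Add2,r2:45,r3:8
cycle 15: CDB Add2=37; issue SUB r3<-Add2 // r0:Add1,r1:37,r2:45,r3:Add2
cycle 16: issue MUL r2<-Mul1 // r0:Add1,r1:37,r2:Mul1,r3:Add2
cycle 17: issue MUL r3<-Mul2 // r0:Add1,r1:37,r2:Mul1,r3:Mul2
cycle 18: CDB Add1=82; issue ADD r0<-Add1 // r0:Add1,r1:37,r2:Mul1,r3:Mul2
cycle 19: CDB Add2=-29 // r0:Add1,r1:37,r2:Mul1,r3:Mul2
cycle 20: - // r0:Add1,r1:37,r2:Mul1,r3:Mul2
cycle 21: - // r0:Add1,r1:37,r2:Mul1,r3:Mul2
cycle 22: - // r0:Add1,r1:37,r2:Mul1,r3:Mul2
cycle 23: CDB Mul1=6724 // r0:Add1,r1:37,r2:6724,r3:Mul2

STATUS = VALUE 6724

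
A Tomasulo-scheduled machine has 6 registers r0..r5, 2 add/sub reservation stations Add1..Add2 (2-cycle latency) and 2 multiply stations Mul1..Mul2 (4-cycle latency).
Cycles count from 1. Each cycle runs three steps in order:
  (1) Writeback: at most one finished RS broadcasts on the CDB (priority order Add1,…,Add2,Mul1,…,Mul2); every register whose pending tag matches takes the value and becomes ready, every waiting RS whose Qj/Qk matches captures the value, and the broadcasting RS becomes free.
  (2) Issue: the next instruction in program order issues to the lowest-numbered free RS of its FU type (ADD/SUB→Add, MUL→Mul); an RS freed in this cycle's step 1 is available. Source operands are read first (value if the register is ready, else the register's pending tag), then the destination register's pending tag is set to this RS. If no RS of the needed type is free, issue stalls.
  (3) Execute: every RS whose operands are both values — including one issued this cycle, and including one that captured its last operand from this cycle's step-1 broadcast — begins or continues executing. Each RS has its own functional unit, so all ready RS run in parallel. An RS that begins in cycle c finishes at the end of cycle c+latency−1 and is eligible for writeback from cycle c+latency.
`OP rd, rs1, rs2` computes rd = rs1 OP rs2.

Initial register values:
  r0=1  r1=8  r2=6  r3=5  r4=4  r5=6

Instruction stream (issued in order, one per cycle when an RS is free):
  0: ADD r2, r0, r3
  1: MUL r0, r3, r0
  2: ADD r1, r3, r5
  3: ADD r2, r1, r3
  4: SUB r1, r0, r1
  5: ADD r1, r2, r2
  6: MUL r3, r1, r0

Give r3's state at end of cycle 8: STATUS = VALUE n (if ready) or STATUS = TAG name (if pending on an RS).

cycle 1: issue ADD r2<-Add1 // r0:1,r1:8,r2:Add1,r3:5,r4:4,r5:6
cycle 2: issue MUL r0<-Mul1 // r0:Mul1,r1:8,r2:Add1,r3:5,r4:4,r5:6
cycle 3: CDB Add1=6; issue ADD r1<-Add1 // r0:Mul1,r1:Add1,r2:6,r3:5,r4:4,r5:6
cycle 4: issue ADD r2<-Add2 // r0:Mul1,r1:Add1,r2:Add2,r3:5,r4:4,r5:6
cycle 5: CDB Add1=11; issue SUB r1<-Add1 // r0:Mul1,r1:Add1,r2:Add2,r3:5,r4:4,r5:6
cycle 6: CDB Mul1=5; stall // r0:5,r1:Add1,r2:Add2,r3:5,r4:4,r5:6
cycle 7: CDB Add2=16; issue ADD r1<-Add2 // r0:5,r1:Add2,r2:16,r3:5,r4:4,r5:6
cycle 8: CDB Add1=-6; issue MUL r3<-Mul1 // r0:5,r1:Add2,r2:16,r3:Mul1,r4:4,r5:6

STATUS = TAG Mul1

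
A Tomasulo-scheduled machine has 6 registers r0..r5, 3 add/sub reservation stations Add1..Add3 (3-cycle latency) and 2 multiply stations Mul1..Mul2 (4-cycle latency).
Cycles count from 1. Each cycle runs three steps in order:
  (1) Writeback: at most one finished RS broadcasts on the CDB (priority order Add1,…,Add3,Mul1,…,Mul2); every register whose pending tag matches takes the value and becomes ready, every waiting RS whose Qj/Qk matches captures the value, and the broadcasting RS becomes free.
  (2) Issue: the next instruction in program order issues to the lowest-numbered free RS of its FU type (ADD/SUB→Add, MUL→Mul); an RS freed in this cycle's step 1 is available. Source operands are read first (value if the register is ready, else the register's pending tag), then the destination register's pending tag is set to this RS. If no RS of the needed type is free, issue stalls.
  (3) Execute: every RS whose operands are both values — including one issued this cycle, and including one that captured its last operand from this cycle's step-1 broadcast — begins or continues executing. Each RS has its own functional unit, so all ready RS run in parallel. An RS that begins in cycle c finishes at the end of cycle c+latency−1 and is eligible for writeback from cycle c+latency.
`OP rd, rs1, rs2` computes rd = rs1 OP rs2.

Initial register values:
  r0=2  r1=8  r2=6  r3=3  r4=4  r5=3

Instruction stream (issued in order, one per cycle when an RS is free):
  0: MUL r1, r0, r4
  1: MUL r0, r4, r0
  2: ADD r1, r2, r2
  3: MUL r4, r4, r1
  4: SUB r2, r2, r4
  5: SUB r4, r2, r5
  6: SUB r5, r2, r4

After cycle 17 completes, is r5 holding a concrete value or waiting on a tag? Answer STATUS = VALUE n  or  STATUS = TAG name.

  c1: issue MUL r1<-Mul1  regs: r0:2,r1:Mul1,r2:6,r3:3,r4:4,r5:3
  c2: issue MUL r0<-Mul2  regs: r0:Mul2,r1:Mul1,r2:6,r3:3,r4:4,r5:3
  c3: issue ADD r1<-Add1  regs: r0:Mul2,r1:Add1,r2:6,r3:3,r4:4,r5:3
  c4: stall  regs: r0:Mul2,r1:Add1,r2:6,r3:3,r4:4,r5:3
  c5: CDB Mul1=8; issue MUL r4<-Mul1  regs: r0:Mul2,r1:Add1,r2:6,r3:3,r4:Mul1,r5:3
  c6: CDB Add1=12; issue SUB r2<-Add1  regs: r0:Mul2,r1:12,r2:Add1,r3:3,r4:Mul1,r5:3
  c7: CDB Mul2=8; issue SUB r4<-Add2  regs: r0:8,r1:12,r2:Add1,r3:3,r4:Add2,r5:3
  c8: issue SUB r5<-Add3  regs: r0:8,r1:12,r2:Add1,r3:3,r4:Add2,r5:Add3
  c9: -  regs: r0:8,r1:12,r2:Add1,r3:3,r4:Add2,r5:Add3
  c10: CDB Mul1=48  regs: r0:8,r1:12,r2:Add1,r3:3,r4:Add2,r5:Add3
  c11: -  regs: r0:8,r1:12,r2:Add1,r3:3,r4:Add2,r5:Add3
  c12: -  regs: r0:8,r1:12,r2:Add1,r3:3,r4:Add2,r5:Add3
  c13: CDB Add1=-42  regs: r0:8,r1:12,r2:-42,r3:3,r4:Add2,r5:Add3
  c14: -  regs: r0:8,r1:12,r2:-42,r3:3,r4:Add2,r5:Add3
  c15: -  regs: r0:8,r1:12,r2:-42,r3:3,r4:Add2,r5:Add3
  c16: CDB Add2=-45  regs: r0:8,r1:12,r2:-42,r3:3,r4:-45,r5:Add3
  c17: -  regs: r0:8,r1:12,r2:-42,r3:3,r4:-45,r5:Add3

STATUS = TAG Add3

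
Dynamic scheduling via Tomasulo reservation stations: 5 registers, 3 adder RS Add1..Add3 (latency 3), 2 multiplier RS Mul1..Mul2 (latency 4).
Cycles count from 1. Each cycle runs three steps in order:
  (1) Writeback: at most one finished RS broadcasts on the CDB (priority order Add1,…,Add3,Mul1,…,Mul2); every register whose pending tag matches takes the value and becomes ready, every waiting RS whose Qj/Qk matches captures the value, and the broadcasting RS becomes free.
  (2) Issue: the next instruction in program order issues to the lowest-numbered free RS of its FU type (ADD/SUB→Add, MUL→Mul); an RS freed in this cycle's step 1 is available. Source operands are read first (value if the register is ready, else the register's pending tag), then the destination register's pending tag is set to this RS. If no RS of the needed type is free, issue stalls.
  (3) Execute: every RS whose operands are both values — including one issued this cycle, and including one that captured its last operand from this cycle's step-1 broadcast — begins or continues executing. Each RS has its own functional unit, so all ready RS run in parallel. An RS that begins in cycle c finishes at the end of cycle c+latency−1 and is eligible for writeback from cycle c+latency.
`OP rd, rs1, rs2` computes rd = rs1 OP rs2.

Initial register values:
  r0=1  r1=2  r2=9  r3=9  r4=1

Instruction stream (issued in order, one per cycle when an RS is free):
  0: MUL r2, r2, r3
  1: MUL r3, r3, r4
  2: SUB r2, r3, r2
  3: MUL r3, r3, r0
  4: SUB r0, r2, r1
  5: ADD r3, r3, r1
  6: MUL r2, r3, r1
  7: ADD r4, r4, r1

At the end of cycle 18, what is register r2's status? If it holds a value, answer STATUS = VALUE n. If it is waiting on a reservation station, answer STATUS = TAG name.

cycle 1: issue MUL r2<-Mul1 // r0:1,r1:2,r2:Mul1,r3:9,r4:1
cycle 2: issue MUL r3<-Mul2 // r0:1,r1:2,r2:Mul1,r3:Mul2,r4:1
cycle 3: issue SUB r2<-Add1 // r0:1,r1:2,r2:Add1,r3:Mul2,r4:1
cycle 4: stall // r0:1,r1:2,r2:Add1,r3:Mul2,r4:1
cycle 5: CDB Mul1=81; issue MUL r3<-Mul1 // r0:1,r1:2,r2:Add1,r3:Mul1,r4:1
cycle 6: CDB Mul2=9; issue SUB r0<-Add2 // r0:Add2,r1:2,r2:Add1,r3:Mul1,r4:1
cycle 7: issue ADD r3<-Add3 // r0:Add2,r1:2,r2:Add1,r3:Add3,r4:1
cycle 8: issue MUL r2<-Mul2 // r0:Add2,r1:2,r2:Mul2,r3:Add3,r4:1
cycle 9: CDB Add1=-72; issue ADD r4<-Add1 // r0:Add2,r1:2,r2:Mul2,r3:Add3,r4:Add1
cycle 10: CDB Mul1=9 // r0:Add2,r1:2,r2:Mul2,r3:Add3,r4:Add1
cycle 11: - // r0:Add2,r1:2,r2:Mul2,r3:Add3,r4:Add1
cycle 12: CDB Add1=3 // r0:Add2,r1:2,r2:Mul2,r3:Add3,r4:3
cycle 13: CDB Add2=-74 // r0:-74,r1:2,r2:Mul2,r3:Add3,r4:3
cycle 14: CDB Add3=11 // r0:-74,r1:2,r2:Mul2,r3:11,r4:3
cycle 15: - // r0:-74,r1:2,r2:Mul2,r3:11,r4:3
cycle 16: - // r0:-74,r1:2,r2:Mul2,r3:11,r4:3
cycle 17: - // r0:-74,r1:2,r2:Mul2,r3:11,r4:3
cycle 18: CDB Mul2=22 // r0:-74,r1:2,r2:22,r3:11,r4:3

STATUS = VALUE 22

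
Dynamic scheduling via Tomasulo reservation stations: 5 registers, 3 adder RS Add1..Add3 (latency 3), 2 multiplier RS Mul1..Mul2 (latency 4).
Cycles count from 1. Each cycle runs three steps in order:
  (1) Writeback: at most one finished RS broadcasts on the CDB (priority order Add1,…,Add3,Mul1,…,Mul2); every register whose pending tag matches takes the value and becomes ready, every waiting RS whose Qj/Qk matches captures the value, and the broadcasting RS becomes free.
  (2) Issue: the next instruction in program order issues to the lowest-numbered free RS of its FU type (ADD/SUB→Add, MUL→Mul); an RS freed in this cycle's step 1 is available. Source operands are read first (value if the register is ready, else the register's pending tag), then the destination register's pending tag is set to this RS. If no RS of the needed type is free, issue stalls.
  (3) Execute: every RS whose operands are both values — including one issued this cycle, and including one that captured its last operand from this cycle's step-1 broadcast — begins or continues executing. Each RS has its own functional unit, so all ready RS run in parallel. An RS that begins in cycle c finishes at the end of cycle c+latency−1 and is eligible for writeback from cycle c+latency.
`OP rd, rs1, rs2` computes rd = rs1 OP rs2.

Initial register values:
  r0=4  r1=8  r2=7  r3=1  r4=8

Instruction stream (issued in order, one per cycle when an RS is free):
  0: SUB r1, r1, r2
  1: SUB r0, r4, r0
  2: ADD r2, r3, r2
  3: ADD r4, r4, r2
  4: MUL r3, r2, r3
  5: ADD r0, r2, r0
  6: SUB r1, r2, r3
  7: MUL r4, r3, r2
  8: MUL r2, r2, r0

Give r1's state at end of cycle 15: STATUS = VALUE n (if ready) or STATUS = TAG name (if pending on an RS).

STATUS = VALUE 0

cycle 1: issue SUB r1<-Add1 // r0:4,r1:Add1,r2:7,r3:1,r4:8
cycle 2: issue SUB r0<-Add2 // r0:Add2,r1:Add1,r2:7,r3:1,r4:8
cycle 3: issue ADD r2<-Add3 // r0:Add2,r1:Add1,r2:Add3,r3:1,r4:8
cycle 4: CDB Add1=1; issue ADD r4<-Add1 // r0:Add2,r1:1,r2:Add3,r3:1,r4:Add1
cycle 5: CDB Add2=4; issue MUL r3<-Mul1 // r0:4,r1:1,r2:Add3,r3:Mul1,r4:Add1
cycle 6: CDB Add3=8; issue ADD r0<-Add2 // r0:Add2,r1:1,r2:8,r3:Mul1,r4:Add1
cycle 7: issue SUB r1<-Add3 // r0:Add2,r1:Add3,r2:8,r3:Mul1,r4:Add1
cycle 8: issue MUL r4<-Mul2 // r0:Add2,r1:Add3,r2:8,r3:Mul1,r4:Mul2
cycle 9: CDB Add1=16; stall // r0:Add2,r1:Add3,r2:8,r3:Mul1,r4:Mul2
cycle 10: CDB Add2=12; stall // r0:12,r1:Add3,r2:8,r3:Mul1,r4:Mul2
cycle 11: CDB Mul1=8; issue MUL r2<-Mul1 // r0:12,r1:Add3,r2:Mul1,r3:8,r4:Mul2
cycle 12: - // r0:12,r1:Add3,r2:Mul1,r3:8,r4:Mul2
cycle 13: - // r0:12,r1:Add3,r2:Mul1,r3:8,r4:Mul2
cycle 14: CDB Add3=0 // r0:12,r1:0,r2:Mul1,r3:8,r4:Mul2
cycle 15: CDB Mul1=96 // r0:12,r1:0,r2:96,r3:8,r4:Mul2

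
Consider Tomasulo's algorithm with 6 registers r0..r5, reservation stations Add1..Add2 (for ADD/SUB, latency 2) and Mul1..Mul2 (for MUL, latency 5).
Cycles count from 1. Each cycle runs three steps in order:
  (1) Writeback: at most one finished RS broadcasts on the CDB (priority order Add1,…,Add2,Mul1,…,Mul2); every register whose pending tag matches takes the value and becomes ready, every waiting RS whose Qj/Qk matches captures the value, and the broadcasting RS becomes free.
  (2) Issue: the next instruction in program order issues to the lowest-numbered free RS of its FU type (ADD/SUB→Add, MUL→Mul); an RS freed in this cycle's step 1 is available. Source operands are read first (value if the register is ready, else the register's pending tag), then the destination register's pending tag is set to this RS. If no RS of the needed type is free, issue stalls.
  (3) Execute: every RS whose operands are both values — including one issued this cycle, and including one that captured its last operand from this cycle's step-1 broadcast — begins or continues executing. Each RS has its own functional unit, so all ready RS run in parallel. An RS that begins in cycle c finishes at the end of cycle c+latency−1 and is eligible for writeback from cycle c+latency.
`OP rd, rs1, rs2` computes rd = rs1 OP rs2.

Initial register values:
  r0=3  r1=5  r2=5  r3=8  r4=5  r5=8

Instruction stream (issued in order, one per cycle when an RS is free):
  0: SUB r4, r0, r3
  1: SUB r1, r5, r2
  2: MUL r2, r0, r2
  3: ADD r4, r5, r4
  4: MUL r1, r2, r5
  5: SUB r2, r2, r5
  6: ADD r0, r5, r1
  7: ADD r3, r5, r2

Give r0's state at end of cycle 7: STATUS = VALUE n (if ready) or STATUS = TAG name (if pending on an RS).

STATUS = TAG Add2

c1: issue SUB r4<-Add1 | r0:3,r1:5,r2:5,r3:8,r4:Add1,r5:8
c2: issue SUB r1<-Add2 | r0:3,r1:Add2,r2:5,r3:8,r4:Add1,r5:8
c3: CDB Add1=-5; issue MUL r2<-Mul1 | r0:3,r1:Add2,r2:Mul1,r3:8,r4:-5,r5:8
c4: CDB Add2=3; issue ADD r4<-Add1 | r0:3,r1:3,r2:Mul1,r3:8,r4:Add1,r5:8
c5: issue MUL r1<-Mul2 | r0:3,r1:Mul2,r2:Mul1,r3:8,r4:Add1,r5:8
c6: CDB Add1=3; issue SUB r2<-Add1 | r0:3,r1:Mul2,r2:Add1,r3:8,r4:3,r5:8
c7: issue ADD r0<-Add2 | r0:Add2,r1:Mul2,r2:Add1,r3:8,r4:3,r5:8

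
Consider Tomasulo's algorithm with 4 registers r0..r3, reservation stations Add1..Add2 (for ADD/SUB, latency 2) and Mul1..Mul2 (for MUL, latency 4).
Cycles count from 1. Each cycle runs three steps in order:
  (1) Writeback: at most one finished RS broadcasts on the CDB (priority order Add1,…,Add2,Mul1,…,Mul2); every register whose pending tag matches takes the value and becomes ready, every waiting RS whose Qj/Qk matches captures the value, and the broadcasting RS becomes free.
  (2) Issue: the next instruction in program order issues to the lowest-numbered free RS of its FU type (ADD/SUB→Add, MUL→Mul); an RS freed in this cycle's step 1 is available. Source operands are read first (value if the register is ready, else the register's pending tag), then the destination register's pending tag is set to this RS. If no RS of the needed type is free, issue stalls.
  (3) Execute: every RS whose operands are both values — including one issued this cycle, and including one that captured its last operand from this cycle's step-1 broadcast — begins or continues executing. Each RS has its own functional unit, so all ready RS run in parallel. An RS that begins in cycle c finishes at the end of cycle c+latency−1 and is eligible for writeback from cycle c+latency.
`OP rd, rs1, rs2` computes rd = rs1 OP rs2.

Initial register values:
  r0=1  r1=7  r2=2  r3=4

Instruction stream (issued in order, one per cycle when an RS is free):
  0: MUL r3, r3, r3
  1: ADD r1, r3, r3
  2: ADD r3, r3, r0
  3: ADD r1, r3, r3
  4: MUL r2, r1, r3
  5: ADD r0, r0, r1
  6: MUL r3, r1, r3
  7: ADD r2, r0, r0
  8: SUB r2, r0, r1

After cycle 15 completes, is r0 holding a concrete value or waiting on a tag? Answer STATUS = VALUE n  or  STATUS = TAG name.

c1: issue MUL r3<-Mul1 | r0:1,r1:7,r2:2,r3:Mul1
c2: issue ADD r1<-Add1 | r0:1,r1:Add1,r2:2,r3:Mul1
c3: issue ADD r3<-Add2 | r0:1,r1:Add1,r2:2,r3:Add2
c4: stall | r0:1,r1:Add1,r2:2,r3:Add2
c5: CDB Mul1=16; stall | r0:1,r1:Add1,r2:2,r3:Add2
c6: stall | r0:1,r1:Add1,r2:2,r3:Add2
c7: CDB Add1=32; issue ADD r1<-Add1 | r0:1,r1:Add1,r2:2,r3:Add2
c8: CDB Add2=17; issue MUL r2<-Mul1 | r0:1,r1:Add1,r2:Mul1,r3:17
c9: issue ADD r0<-Add2 | r0:Add2,r1:Add1,r2:Mul1,r3:17
c10: CDB Add1=34; issue MUL r3<-Mul2 | r0:Add2,r1:34,r2:Mul1,r3:Mul2
c11: issue ADD r2<-Add1 | r0:Add2,r1:34,r2:Add1,r3:Mul2
c12: CDB Add2=35; issue SUB r2<-Add2 | r0:35,r1:34,r2:Add2,r3:Mul2
c13: - | r0:35,r1:34,r2:Add2,r3:Mul2
c14: CDB Add1=70 | r0:35,r1:34,r2:Add2,r3:Mul2
c15: CDB Add2=1 | r0:35,r1:34,r2:1,r3:Mul2

STATUS = VALUE 35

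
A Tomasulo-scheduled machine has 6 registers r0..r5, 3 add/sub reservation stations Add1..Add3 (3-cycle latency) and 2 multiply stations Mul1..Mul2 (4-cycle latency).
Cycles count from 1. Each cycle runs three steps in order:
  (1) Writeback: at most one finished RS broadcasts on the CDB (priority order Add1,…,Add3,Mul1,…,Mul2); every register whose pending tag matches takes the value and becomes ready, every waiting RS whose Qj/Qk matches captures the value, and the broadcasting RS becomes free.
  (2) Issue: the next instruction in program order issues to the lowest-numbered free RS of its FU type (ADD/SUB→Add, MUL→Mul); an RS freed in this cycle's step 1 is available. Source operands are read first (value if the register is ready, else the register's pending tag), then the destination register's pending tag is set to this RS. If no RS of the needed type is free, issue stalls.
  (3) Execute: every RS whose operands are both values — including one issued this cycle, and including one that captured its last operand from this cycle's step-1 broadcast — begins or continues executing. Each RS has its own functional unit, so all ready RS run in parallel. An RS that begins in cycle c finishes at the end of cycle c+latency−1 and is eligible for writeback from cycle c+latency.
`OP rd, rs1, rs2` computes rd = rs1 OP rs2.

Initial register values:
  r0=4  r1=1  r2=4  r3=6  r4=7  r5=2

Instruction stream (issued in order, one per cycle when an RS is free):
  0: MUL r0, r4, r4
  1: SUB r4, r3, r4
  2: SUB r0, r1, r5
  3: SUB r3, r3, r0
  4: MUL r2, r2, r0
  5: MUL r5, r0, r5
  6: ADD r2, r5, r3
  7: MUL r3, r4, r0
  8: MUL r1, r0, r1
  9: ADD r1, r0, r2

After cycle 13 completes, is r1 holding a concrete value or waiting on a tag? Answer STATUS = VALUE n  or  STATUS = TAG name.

  c1: issue MUL r0<-Mul1  regs: r0:Mul1,r1:1,r2:4,r3:6,r4:7,r5:2
  c2: issue SUB r4<-Add1  regs: r0:Mul1,r1:1,r2:4,r3:6,r4:Add1,r5:2
  c3: issue SUB r0<-Add2  regs: r0:Add2,r1:1,r2:4,r3:6,r4:Add1,r5:2
  c4: issue SUB r3<-Add3  regs: r0:Add2,r1:1,r2:4,r3:Add3,r4:Add1,r5:2
  c5: CDB Add1=-1; issue MUL r2<-Mul2  regs: r0:Add2,r1:1,r2:Mul2,r3:Add3,r4:-1,r5:2
  c6: CDB Add2=-1; stall  regs: r0:-1,r1:1,r2:Mul2,r3:Add3,r4:-1,r5:2
  c7: CDB Mul1=49; issue MUL r5<-Mul1  regs: r0:-1,r1:1,r2:Mul2,r3:Add3,r4:-1,r5:Mul1
  c8: issue ADD r2<-Add1  regs: r0:-1,r1:1,r2:Add1,r3:Add3,r4:-1,r5:Mul1
  c9: CDB Add3=7; stall  regs: r0:-1,r1:1,r2:Add1,r3:7,r4:-1,r5:Mul1
  c10: CDB Mul2=-4; issue MUL r3<-Mul2  regs: r0:-1,r1:1,r2:Add1,r3:Mul2,r4:-1,r5:Mul1
  c11: CDB Mul1=-2; issue MUL r1<-Mul1  regs: r0:-1,r1:Mul1,r2:Add1,r3:Mul2,r4:-1,r5:-2
  c12: issue ADD r1<-Add2  regs: r0:-1,r1:Add2,r2:Add1,r3:Mul2,r4:-1,r5:-2
  c13: -  regs: r0:-1,r1:Add2,r2:Add1,r3:Mul2,r4:-1,r5:-2

STATUS = TAG Add2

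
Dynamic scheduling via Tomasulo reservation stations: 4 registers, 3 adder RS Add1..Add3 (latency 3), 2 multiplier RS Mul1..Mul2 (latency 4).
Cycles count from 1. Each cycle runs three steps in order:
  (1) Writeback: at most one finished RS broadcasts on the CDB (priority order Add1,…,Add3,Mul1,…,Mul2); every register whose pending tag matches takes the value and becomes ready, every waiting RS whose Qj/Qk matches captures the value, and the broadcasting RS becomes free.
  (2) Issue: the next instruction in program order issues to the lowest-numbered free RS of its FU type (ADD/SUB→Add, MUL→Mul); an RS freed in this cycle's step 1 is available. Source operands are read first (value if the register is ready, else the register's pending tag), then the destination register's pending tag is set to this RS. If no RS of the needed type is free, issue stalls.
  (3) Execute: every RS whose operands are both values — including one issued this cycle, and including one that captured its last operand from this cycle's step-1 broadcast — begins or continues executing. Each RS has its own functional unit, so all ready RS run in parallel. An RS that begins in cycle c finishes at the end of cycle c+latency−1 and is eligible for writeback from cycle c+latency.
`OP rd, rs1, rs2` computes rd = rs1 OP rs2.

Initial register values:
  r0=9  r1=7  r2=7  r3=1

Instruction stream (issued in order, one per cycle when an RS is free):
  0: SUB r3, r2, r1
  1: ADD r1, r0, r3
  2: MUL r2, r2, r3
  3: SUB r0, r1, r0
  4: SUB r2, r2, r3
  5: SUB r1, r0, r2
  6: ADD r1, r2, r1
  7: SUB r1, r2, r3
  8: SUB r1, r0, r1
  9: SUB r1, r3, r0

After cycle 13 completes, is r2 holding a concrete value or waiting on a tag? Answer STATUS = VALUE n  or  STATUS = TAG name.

STATUS = VALUE 0

c1: issue SUB r3<-Add1 | r0:9,r1:7,r2:7,r3:Add1
c2: issue ADD r1<-Add2 | r0:9,r1:Add2,r2:7,r3:Add1
c3: issue MUL r2<-Mul1 | r0:9,r1:Add2,r2:Mul1,r3:Add1
c4: CDB Add1=0; issue SUB r0<-Add1 | r0:Add1,r1:Add2,r2:Mul1,r3:0
c5: issue SUB r2<-Add3 | r0:Add1,r1:Add2,r2:Add3,r3:0
c6: stall | r0:Add1,r1:Add2,r2:Add3,r3:0
c7: CDB Add2=9; issue SUB r1<-Add2 | r0:Add1,r1:Add2,r2:Add3,r3:0
c8: CDB Mul1=0; stall | r0:Add1,r1:Add2,r2:Add3,r3:0
c9: stall | r0:Add1,r1:Add2,r2:Add3,r3:0
c10: CDB Add1=0; issue ADD r1<-Add1 | r0:0,r1:Add1,r2:Add3,r3:0
c11: CDB Add3=0; issue SUB r1<-Add3 | r0:0,r1:Add3,r2:0,r3:0
c12: stall | r0:0,r1:Add3,r2:0,r3:0
c13: stall | r0:0,r1:Add3,r2:0,r3:0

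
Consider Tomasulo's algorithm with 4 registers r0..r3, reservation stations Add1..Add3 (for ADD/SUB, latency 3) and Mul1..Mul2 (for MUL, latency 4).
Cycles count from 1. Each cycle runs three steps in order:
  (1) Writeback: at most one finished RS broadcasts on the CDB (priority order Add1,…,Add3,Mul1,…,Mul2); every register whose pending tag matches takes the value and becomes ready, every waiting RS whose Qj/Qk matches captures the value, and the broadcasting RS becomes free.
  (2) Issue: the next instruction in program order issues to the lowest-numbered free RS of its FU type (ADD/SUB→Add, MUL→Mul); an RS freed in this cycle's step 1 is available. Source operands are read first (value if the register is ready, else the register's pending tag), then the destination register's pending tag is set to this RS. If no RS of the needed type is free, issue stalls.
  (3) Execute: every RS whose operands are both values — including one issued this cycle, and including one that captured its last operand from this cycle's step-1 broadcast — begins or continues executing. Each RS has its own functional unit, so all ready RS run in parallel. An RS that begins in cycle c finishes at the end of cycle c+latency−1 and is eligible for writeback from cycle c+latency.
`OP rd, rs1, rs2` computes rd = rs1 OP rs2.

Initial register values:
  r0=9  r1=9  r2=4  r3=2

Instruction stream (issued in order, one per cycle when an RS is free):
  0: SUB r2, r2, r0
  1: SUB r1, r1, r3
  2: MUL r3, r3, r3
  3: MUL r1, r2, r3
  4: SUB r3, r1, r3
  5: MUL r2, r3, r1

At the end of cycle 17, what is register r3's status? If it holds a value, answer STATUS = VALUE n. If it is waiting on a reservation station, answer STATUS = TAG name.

cycle 1: issue SUB r2<-Add1 // r0:9,r1:9,r2:Add1,r3:2
cycle 2: issue SUB r1<-Add2 // r0:9,r1:Add2,r2:Add1,r3:2
cycle 3: issue MUL r3<-Mul1 // r0:9,r1:Add2,r2:Add1,r3:Mul1
cycle 4: CDB Add1=-5; issue MUL r1<-Mul2 // r0:9,r1:Mul2,r2:-5,r3:Mul1
cycle 5: CDB Add2=7; issue SUB r3<-Add1 // r0:9,r1:Mul2,r2:-5,r3:Add1
cycle 6: stall // r0:9,r1:Mul2,r2:-5,r3:Add1
cycle 7: CDB Mul1=4; issue MUL r2<-Mul1 // r0:9,r1:Mul2,r2:Mul1,r3:Add1
cycle 8: - // r0:9,r1:Mul2,r2:Mul1,r3:Add1
cycle 9: - // r0:9,r1:Mul2,r2:Mul1,r3:Add1
cycle 10: - // r0:9,r1:Mul2,r2:Mul1,r3:Add1
cycle 11: CDB Mul2=-20 // r0:9,r1:-20,r2:Mul1,r3:Add1
cycle 12: - // r0:9,r1:-20,r2:Mul1,r3:Add1
cycle 13: - // r0:9,r1:-20,r2:Mul1,r3:Add1
cycle 14: CDB Add1=-24 // r0:9,r1:-20,r2:Mul1,r3:-24
cycle 15: - // r0:9,r1:-20,r2:Mul1,r3:-24
cycle 16: - // r0:9,r1:-20,r2:Mul1,r3:-24
cycle 17: - // r0:9,r1:-20,r2:Mul1,r3:-24

STATUS = VALUE -24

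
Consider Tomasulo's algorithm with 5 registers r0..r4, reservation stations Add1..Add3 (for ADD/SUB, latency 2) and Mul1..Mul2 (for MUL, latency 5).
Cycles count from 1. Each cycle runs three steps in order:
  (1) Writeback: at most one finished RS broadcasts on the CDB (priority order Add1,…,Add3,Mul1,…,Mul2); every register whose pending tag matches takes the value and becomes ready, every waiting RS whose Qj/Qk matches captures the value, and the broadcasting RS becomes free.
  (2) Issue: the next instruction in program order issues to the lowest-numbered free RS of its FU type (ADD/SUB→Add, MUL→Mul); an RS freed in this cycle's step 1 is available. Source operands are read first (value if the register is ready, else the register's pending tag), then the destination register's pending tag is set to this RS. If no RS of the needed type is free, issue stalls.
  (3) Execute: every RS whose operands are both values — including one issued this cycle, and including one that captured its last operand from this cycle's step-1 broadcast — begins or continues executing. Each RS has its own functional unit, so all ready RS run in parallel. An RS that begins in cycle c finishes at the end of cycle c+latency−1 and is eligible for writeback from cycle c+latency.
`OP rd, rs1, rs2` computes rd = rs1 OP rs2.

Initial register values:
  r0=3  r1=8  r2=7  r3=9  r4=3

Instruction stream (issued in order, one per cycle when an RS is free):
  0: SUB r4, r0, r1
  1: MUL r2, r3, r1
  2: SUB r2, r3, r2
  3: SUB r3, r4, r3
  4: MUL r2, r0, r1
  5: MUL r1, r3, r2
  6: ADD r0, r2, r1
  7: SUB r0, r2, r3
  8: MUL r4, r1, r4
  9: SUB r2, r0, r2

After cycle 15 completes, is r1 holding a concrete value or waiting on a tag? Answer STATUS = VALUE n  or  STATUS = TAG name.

  c1: issue SUB r4<-Add1  regs: r0:3,r1:8,r2:7,r3:9,r4:Add1
  c2: issue MUL r2<-Mul1  regs: r0:3,r1:8,r2:Mul1,r3:9,r4:Add1
  c3: CDB Add1=-5; issue SUB r2<-Add1  regs: r0:3,r1:8,r2:Add1,r3:9,r4:-5
  c4: issue SUB r3<-Add2  regs: r0:3,r1:8,r2:Add1,r3:Add2,r4:-5
  c5: issue MUL r2<-Mul2  regs: r0:3,r1:8,r2:Mul2,r3:Add2,r4:-5
  c6: CDB Add2=-14; stall  regs: r0:3,r1:8,r2:Mul2,r3:-14,r4:-5
  c7: CDB Mul1=72; issue MUL r1<-Mul1  regs: r0:3,r1:Mul1,r2:Mul2,r3:-14,r4:-5
  c8: issue ADD r0<-Add2  regs: r0:Add2,r1:Mul1,r2:Mul2,r3:-14,r4:-5
  c9: CDB Add1=-63; issue SUB r0<-Add1  regs: r0:Add1,r1:Mul1,r2:Mul2,r3:-14,r4:-5
  c10: CDB Mul2=24; issue MUL r4<-Mul2  regs: r0:Add1,r1:Mul1,r2:24,r3:-14,r4:Mul2
  c11: issue SUB r2<-Add3  regs: r0:Add1,r1:Mul1,r2:Add3,r3:-14,r4:Mul2
  c12: CDB Add1=38  regs: r0:38,r1:Mul1,r2:Add3,r3:-14,r4:Mul2
  c13: -  regs: r0:38,r1:Mul1,r2:Add3,r3:-14,r4:Mul2
  c14: CDB Add3=14  regs: r0:38,r1:Mul1,r2:14,r3:-14,r4:Mul2
  c15: CDB Mul1=-336  regs: r0:38,r1:-336,r2:14,r3:-14,r4:Mul2

STATUS = VALUE -336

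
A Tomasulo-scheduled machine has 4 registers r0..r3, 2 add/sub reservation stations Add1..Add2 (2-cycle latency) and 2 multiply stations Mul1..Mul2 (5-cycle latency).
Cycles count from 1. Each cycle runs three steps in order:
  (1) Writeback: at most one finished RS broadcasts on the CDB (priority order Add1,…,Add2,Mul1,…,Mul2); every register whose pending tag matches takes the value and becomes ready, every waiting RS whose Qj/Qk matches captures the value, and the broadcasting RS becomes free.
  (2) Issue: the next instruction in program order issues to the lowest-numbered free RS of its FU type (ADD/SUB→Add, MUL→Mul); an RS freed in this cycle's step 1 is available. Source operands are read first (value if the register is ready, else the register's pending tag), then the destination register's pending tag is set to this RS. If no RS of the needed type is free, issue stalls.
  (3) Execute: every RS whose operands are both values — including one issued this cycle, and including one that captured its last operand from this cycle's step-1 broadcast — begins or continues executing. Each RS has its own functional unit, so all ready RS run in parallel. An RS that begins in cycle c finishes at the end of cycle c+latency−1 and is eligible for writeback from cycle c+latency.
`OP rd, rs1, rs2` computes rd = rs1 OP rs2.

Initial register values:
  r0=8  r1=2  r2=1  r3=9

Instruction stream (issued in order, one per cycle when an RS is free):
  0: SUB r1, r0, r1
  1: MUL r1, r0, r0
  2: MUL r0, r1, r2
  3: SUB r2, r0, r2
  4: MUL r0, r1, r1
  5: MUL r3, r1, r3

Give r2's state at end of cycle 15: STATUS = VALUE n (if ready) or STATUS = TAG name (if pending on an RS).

STATUS = VALUE 63

c1: issue SUB r1<-Add1 | r0:8,r1:Add1,r2:1,r3:9
c2: issue MUL r1<-Mul1 | r0:8,r1:Mul1,r2:1,r3:9
c3: CDB Add1=6; issue MUL r0<-Mul2 | r0:Mul2,r1:Mul1,r2:1,r3:9
c4: issue SUB r2<-Add1 | r0:Mul2,r1:Mul1,r2:Add1,r3:9
c5: stall | r0:Mul2,r1:Mul1,r2:Add1,r3:9
c6: stall | r0:Mul2,r1:Mul1,r2:Add1,r3:9
c7: CDB Mul1=64; issue MUL r0<-Mul1 | r0:Mul1,r1:64,r2:Add1,r3:9
c8: stall | r0:Mul1,r1:64,r2:Add1,r3:9
c9: stall | r0:Mul1,r1:64,r2:Add1,r3:9
c10: stall | r0:Mul1,r1:64,r2:Add1,r3:9
c11: stall | r0:Mul1,r1:64,r2:Add1,r3:9
c12: CDB Mul1=4096; issue MUL r3<-Mul1 | r0:4096,r1:64,r2:Add1,r3:Mul1
c13: CDB Mul2=64 | r0:4096,r1:64,r2:Add1,r3:Mul1
c14: - | r0:4096,r1:64,r2:Add1,r3:Mul1
c15: CDB Add1=63 | r0:4096,r1:64,r2:63,r3:Mul1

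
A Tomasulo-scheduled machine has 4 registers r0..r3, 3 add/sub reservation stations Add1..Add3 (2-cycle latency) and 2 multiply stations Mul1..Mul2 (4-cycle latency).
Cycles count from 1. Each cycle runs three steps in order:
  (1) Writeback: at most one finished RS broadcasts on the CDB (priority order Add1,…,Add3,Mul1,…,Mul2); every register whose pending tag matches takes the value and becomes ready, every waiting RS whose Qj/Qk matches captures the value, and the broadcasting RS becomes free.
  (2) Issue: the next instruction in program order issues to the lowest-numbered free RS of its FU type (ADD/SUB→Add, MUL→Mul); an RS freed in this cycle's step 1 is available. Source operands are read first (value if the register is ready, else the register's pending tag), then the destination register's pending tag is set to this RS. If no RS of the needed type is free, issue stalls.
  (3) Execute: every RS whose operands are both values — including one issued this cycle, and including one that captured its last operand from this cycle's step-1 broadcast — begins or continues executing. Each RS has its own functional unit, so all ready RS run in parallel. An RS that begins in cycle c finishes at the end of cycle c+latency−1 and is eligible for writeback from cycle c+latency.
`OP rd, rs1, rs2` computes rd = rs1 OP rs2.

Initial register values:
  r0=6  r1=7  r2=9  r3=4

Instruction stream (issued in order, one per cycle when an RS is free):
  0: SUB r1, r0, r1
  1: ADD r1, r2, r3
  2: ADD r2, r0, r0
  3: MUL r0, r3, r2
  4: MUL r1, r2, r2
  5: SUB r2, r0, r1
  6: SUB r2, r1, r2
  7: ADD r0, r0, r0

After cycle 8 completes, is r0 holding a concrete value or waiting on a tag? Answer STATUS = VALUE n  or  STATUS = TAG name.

STATUS = TAG Add3

c1: issue SUB r1<-Add1 | r0:6,r1:Add1,r2:9,r3:4
c2: issue ADD r1<-Add2 | r0:6,r1:Add2,r2:9,r3:4
c3: CDB Add1=-1; issue ADD r2<-Add1 | r0:6,r1:Add2,r2:Add1,r3:4
c4: CDB Add2=13; issue MUL r0<-Mul1 | r0:Mul1,r1:13,r2:Add1,r3:4
c5: CDB Add1=12; issue MUL r1<-Mul2 | r0:Mul1,r1:Mul2,r2:12,r3:4
c6: issue SUB r2<-Add1 | r0:Mul1,r1:Mul2,r2:Add1,r3:4
c7: issue SUB r2<-Add2 | r0:Mul1,r1:Mul2,r2:Add2,r3:4
c8: issue ADD r0<-Add3 | r0:Add3,r1:Mul2,r2:Add2,r3:4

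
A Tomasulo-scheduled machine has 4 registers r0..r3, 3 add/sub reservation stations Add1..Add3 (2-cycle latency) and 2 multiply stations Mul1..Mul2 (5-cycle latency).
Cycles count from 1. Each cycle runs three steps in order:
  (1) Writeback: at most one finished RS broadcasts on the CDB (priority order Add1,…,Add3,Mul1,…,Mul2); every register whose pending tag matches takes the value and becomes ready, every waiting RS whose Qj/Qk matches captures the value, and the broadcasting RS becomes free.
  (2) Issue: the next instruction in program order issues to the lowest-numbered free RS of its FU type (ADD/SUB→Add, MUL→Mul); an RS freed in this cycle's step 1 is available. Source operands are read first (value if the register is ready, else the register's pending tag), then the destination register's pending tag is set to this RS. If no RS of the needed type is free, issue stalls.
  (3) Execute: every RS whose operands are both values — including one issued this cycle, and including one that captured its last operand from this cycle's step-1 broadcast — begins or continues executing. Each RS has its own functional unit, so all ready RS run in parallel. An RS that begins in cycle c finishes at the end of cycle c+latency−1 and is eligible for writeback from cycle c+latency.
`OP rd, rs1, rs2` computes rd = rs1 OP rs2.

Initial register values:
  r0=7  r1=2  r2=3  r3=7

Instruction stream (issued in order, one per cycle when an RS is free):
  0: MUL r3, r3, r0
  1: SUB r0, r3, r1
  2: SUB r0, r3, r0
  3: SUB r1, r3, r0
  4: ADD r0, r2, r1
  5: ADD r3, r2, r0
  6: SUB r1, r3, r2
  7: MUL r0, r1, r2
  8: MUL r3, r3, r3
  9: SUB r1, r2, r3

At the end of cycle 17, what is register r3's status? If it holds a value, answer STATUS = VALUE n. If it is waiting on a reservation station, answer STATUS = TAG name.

STATUS = TAG Mul2

cycle 1: issue MUL r3<-Mul1 // r0:7,r1:2,r2:3,r3:Mul1
cycle 2: issue SUB r0<-Add1 // r0:Add1,r1:2,r2:3,r3:Mul1
cycle 3: issue SUB r0<-Add2 // r0:Add2,r1:2,r2:3,r3:Mul1
cycle 4: issue SUB r1<-Add3 // r0:Add2,r1:Add3,r2:3,r3:Mul1
cycle 5: stall // r0:Add2,r1:Add3,r2:3,r3:Mul1
cycle 6: CDB Mul1=49; stall // r0:Add2,r1:Add3,r2:3,r3:49
cycle 7: stall // r0:Add2,r1:Add3,r2:3,r3:49
cycle 8: CDB Add1=47; issue ADD r0<-Add1 // r0:Add1,r1:Add3,r2:3,r3:49
cycle 9: stall // r0:Add1,r1:Add3,r2:3,r3:49
cycle 10: CDB Add2=2; issue ADD r3<-Add2 // r0:Add1,r1:Add3,r2:3,r3:Add2
cycle 11: stall // r0:Add1,r1:Add3,r2:3,r3:Add2
cycle 12: CDB Add3=47; issue SUB r1<-Add3 // r0:Add1,r1:Add3,r2:3,r3:Add2
cycle 13: issue MUL r0<-Mul1 // r0:Mul1,r1:Add3,r2:3,r3:Add2
cycle 14: CDB Add1=50; issue MUL r3<-Mul2 // r0:Mul1,r1:Add3,r2:3,r3:Mul2
cycle 15: issue SUB r1<-Add1 // r0:Mul1,r1:Add1,r2:3,r3:Mul2
cycle 16: CDB Add2=53 // r0:Mul1,r1:Add1,r2:3,r3:Mul2
cycle 17: - // r0:Mul1,r1:Add1,r2:3,r3:Mul2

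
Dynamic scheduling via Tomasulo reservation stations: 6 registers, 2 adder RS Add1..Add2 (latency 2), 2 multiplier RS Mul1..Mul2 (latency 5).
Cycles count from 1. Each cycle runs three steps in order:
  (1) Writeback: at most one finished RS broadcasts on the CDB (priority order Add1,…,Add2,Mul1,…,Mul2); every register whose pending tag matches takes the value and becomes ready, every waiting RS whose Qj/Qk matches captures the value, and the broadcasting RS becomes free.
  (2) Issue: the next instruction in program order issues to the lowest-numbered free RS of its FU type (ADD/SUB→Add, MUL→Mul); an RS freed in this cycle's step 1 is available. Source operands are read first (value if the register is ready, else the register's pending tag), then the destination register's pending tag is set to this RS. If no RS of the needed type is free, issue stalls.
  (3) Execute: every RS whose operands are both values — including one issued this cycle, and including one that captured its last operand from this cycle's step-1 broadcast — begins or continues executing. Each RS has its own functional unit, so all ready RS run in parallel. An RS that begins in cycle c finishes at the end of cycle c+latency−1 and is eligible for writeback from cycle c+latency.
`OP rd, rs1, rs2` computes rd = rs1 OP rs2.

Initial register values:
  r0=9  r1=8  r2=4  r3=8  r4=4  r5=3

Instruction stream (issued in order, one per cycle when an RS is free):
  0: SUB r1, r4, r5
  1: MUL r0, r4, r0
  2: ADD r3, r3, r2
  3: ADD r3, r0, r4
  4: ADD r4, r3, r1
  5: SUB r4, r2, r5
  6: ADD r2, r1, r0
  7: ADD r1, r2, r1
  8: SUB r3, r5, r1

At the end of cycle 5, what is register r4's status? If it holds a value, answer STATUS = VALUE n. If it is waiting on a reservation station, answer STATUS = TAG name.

STATUS = TAG Add1

  c1: issue SUB r1<-Add1  regs: r0:9,r1:Add1,r2:4,r3:8,r4:4,r5:3
  c2: issue MUL r0<-Mul1  regs: r0:Mul1,r1:Add1,r2:4,r3:8,r4:4,r5:3
  c3: CDB Add1=1; issue ADD r3<-Add1  regs: r0:Mul1,r1:1,r2:4,r3:Add1,r4:4,r5:3
  c4: issue ADD r3<-Add2  regs: r0:Mul1,r1:1,r2:4,r3:Add2,r4:4,r5:3
  c5: CDB Add1=12; issue ADD r4<-Add1  regs: r0:Mul1,r1:1,r2:4,r3:Add2,r4:Add1,r5:3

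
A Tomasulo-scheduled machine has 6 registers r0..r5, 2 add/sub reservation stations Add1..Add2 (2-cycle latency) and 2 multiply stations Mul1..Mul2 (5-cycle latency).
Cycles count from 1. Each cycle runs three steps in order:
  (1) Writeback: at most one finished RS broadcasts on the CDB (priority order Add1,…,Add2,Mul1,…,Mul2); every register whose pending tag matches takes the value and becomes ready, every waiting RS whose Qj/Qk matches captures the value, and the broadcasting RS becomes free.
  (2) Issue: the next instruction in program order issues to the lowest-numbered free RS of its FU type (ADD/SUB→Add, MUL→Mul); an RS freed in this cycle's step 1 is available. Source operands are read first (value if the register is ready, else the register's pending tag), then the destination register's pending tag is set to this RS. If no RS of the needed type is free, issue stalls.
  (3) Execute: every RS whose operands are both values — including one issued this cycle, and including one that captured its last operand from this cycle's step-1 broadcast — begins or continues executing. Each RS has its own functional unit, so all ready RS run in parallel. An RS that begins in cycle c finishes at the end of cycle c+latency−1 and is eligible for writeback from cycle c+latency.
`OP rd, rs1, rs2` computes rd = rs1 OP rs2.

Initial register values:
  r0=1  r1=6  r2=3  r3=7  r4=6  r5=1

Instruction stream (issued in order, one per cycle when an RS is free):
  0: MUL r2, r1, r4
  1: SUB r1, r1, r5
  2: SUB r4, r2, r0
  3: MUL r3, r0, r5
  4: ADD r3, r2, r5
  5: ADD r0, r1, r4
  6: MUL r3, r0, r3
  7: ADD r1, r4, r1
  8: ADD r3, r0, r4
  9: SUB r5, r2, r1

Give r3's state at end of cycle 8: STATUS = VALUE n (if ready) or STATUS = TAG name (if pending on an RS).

STATUS = VALUE 37

  c1: issue MUL r2<-Mul1  regs: r0:1,r1:6,r2:Mul1,r3:7,r4:6,r5:1
  c2: issue SUB r1<-Add1  regs: r0:1,r1:Add1,r2:Mul1,r3:7,r4:6,r5:1
  c3: issue SUB r4<-Add2  regs: r0:1,r1:Add1,r2:Mul1,r3:7,r4:Add2,r5:1
  c4: CDB Add1=5; issue MUL r3<-Mul2  regs: r0:1,r1:5,r2:Mul1,r3:Mul2,r4:Add2,r5:1
  c5: issue ADD r3<-Add1  regs: r0:1,r1:5,r2:Mul1,r3:Add1,r4:Add2,r5:1
  c6: CDB Mul1=36; stall  regs: r0:1,r1:5,r2:36,r3:Add1,r4:Add2,r5:1
  c7: stall  regs: r0:1,r1:5,r2:36,r3:Add1,r4:Add2,r5:1
  c8: CDB Add1=37; issue ADD r0<-Add1  regs: r0:Add1,r1:5,r2:36,r3:37,r4:Add2,r5:1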